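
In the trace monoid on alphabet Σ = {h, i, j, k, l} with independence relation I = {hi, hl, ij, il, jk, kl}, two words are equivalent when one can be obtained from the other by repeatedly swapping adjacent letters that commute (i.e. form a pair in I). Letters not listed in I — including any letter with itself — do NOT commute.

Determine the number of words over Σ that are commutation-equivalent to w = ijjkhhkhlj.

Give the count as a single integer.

drop 0:i onto floor
drop 1:j onto floor
drop 2:j onto {1:j}
drop 3:k onto {0:i}
drop 4:h onto {2:j, 3:k}
drop 5:h onto {4:h}
drop 6:k onto {5:h}
drop 7:h onto {6:k}
drop 8:l onto {2:j}
drop 9:j onto {7:h, 8:l}
ground layer = {0:i, 1:j}
drop-orders for the pieces not yet dropped (sum over which currently-grounded one goes next):
  1 to go: {9} 1
  2 to go: {7,9} 1  {8,9} 1
  3 to go: {6,7,9} 1  {7,8,9} 2
  4 to go: {5,6,7,9} 1  {6,7,8,9} 3
  5 to go: {4,5,6,7,9} 1  {5,6,7,8,9} 4
  6 to go: {3,4,5,6,7,9} 1  {4,5,6,7,8,9} 5
  7 to go: {0,3,4,5,6,7,9} 1  {2,4,5,6,7,8,9} 5  {3,4,5,6,7,8,9} 6
  8 to go: {0,3,4,5,6,7,8,9} 7  {1,2,4,5,6,7,8,9} 5  {2,3,4,5,6,7,8,9} 11
  if 0:i drops first: 16 orders
  if 1:j drops first: 18 orders
heap linearizations: 34

34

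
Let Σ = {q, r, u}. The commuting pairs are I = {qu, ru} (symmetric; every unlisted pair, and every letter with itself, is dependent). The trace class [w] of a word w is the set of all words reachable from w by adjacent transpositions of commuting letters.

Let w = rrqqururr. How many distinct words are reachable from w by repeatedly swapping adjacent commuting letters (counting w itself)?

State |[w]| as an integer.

36

drop 0:r onto floor
drop 1:r onto {0:r}
drop 2:q onto {1:r}
drop 3:q onto {2:q}
drop 4:u onto floor
drop 5:r onto {3:q}
drop 6:u onto {4:u}
drop 7:r onto {5:r}
drop 8:r onto {7:r}
ground layer = {0:r, 4:u}
drop-orders for the pieces not yet dropped (sum over which currently-grounded one goes next):
  1 to go: {6} 1  {8} 1
  2 to go: {4,6} 1  {6,8} 2  {7,8} 1
  3 to go: {4,6,8} 3  {5,7,8} 1  {6,7,8} 3
  4 to go: {3,5,7,8} 1  {4,6,7,8} 6  {5,6,7,8} 4
  5 to go: {2,3,5,7,8} 1  {3,5,6,7,8} 5  {4,5,6,7,8} 10
  6 to go: {1,2,3,5,7,8} 1  {2,3,5,6,7,8} 6  {3,4,5,6,7,8} 15
  7 to go: {0,1,2,3,5,7,8} 1  {1,2,3,5,6,7,8} 7  {2,3,4,5,6,7,8} 21
  if 0:r drops first: 28 orders
  if 4:u drops first: 8 orders
heap linearizations: 36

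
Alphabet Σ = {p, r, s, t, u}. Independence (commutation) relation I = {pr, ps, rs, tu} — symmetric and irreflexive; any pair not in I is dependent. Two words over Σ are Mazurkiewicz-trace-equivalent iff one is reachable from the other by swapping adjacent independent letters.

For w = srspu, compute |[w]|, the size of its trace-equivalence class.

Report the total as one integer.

12

piece 0:s — minimal
piece 1:r — minimal
piece 2:s rests on {0:s}
piece 3:p — minimal
piece 4:u rests on {1:r, 2:s, 3:p}
minimal pieces: {0:s, 1:r, 3:p}
ways to finish when only these pieces remain (= sum over removing one remaining piece with nothing left below it):
  1 left: {4}→1
  2 left: {1,4}→1  {2,4}→1  {3,4}→1
  3 left: {0,2,4}→1  {1,2,4}→2  {1,3,4}→2  {2,3,4}→2
  placing 0:s first → 6 extensions
  placing 1:r first → 3 extensions
  placing 3:p first → 3 extensions
total linear extensions = 12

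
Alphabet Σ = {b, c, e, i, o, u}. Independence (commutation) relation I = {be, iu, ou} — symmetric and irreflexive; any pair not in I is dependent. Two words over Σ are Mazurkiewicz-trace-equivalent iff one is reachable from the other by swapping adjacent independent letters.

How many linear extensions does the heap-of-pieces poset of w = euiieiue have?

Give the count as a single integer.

6

drop 0:e onto floor
drop 1:u onto {0:e}
drop 2:i onto {0:e}
drop 3:i onto {2:i}
drop 4:e onto {1:u, 3:i}
drop 5:i onto {4:e}
drop 6:u onto {4:e}
drop 7:e onto {5:i, 6:u}
ground layer = {0:e}
drop-orders for the pieces not yet dropped (sum over which currently-grounded one goes next):
  1 to go: {7} 1
  2 to go: {5,7} 1  {6,7} 1
  3 to go: {5,6,7} 2
  4 to go: {4,5,6,7} 2
  5 to go: {1,4,5,6,7} 2  {3,4,5,6,7} 2
  6 to go: {1,3,4,5,6,7} 4  {2,3,4,5,6,7} 2
  if 0:e drops first: 6 orders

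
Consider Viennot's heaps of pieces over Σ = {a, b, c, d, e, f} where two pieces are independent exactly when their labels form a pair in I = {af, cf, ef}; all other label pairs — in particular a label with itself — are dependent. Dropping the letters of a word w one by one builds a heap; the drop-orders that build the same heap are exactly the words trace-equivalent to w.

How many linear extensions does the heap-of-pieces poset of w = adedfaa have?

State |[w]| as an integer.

#0=a has no predecessor
#1=d depends on [0:a]
#2=e depends on [1:d]
#3=d depends on [2:e]
#4=f depends on [3:d]
#5=a depends on [3:d]
#6=a depends on [5:a]
sources: [0:a]
N(rest) = Σ N(rest − s) over sources s of rest; N(one piece) = 1:
  size 1 → [4]=1  [6]=1
  size 2 → [4,6]=2  [5,6]=1
  size 3 → [4,5,6]=3
  size 4 → [3,4,5,6]=3
  size 5 → [2,3,4,5,6]=3
  first=0(a) contributes 3

3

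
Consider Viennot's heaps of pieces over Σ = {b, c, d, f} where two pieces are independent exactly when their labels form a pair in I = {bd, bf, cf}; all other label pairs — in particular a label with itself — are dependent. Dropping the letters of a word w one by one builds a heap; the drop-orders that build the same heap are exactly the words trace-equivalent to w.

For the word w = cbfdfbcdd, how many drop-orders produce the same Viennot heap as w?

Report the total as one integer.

piece 0:c — minimal
piece 1:b rests on {0:c}
piece 2:f — minimal
piece 3:d rests on {0:c, 2:f}
piece 4:f rests on {3:d}
piece 5:b rests on {1:b}
piece 6:c rests on {3:d, 5:b}
piece 7:d rests on {4:f, 6:c}
piece 8:d rests on {7:d}
minimal pieces: {0:c, 2:f}
ways to finish when only these pieces remain (= sum over removing one remaining piece with nothing left below it):
  1 left: {8}→1
  2 left: {7,8}→1
  3 left: {4,7,8}→1  {6,7,8}→1
  4 left: {4,6,7,8}→2  {5,6,7,8}→1
  5 left: {1,5,6,7,8}→1  {3,4,6,7,8}→2  {4,5,6,7,8}→3
  6 left: {1,4,5,6,7,8}→4  {2,3,4,6,7,8}→2  {3,4,5,6,7,8}→5
  7 left: {1,3,4,5,6,7,8}→9  {2,3,4,5,6,7,8}→7
  placing 0:c first → 16 extensions
  placing 2:f first → 9 extensions
total linear extensions = 25

25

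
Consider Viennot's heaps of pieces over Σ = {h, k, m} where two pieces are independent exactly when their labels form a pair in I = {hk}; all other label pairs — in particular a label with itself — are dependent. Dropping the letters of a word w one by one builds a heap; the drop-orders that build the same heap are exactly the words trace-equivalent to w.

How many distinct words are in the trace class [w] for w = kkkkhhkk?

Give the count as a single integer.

0(k) covers ∅
1(k) covers 0:k
2(k) covers 1:k
3(k) covers 2:k
4(h) covers ∅
5(h) covers 4:h
6(k) covers 3:k
7(k) covers 6:k
floor of heap: 0:k, 4:h
completions by unplaced set U, small U first (add the entries for U minus each lowest piece of U):
  |U|=1: {5}:1  {7}:1
  |U|=2: {4,5}:1  {5,7}:2  {6,7}:1
  |U|=3: {3,6,7}:1  {4,5,7}:3  {5,6,7}:3
  |U|=4: {2,3,6,7}:1  {3,5,6,7}:4  {4,5,6,7}:6
  |U|=5: {1,2,3,6,7}:1  {2,3,5,6,7}:5  {3,4,5,6,7}:10
  |U|=6: {0,1,2,3,6,7}:1  {1,2,3,5,6,7}:6  {2,3,4,5,6,7}:15
  start at 0(k): 21
  start at 4(h): 7
sum over floor = 28

28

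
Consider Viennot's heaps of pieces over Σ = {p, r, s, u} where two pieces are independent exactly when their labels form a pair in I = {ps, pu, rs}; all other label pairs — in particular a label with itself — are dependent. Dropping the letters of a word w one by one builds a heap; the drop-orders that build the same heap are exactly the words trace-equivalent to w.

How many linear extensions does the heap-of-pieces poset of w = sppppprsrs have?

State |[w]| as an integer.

120

0(s) covers ∅
1(p) covers ∅
2(p) covers 1:p
3(p) covers 2:p
4(p) covers 3:p
5(p) covers 4:p
6(r) covers 5:p
7(s) covers 0:s
8(r) covers 6:r
9(s) covers 7:s
floor of heap: 0:s, 1:p
completions by unplaced set U, small U first (add the entries for U minus each lowest piece of U):
  |U|=1: {8}:1  {9}:1
  |U|=2: {6,8}:1  {7,9}:1  {8,9}:2
  |U|=3: {0,7,9}:1  {5,6,8}:1  {6,8,9}:3  {7,8,9}:3
  |U|=4: {0,7,8,9}:4  {4,5,6,8}:1  {5,6,8,9}:4  {6,7,8,9}:6
  |U|=5: {0,6,7,8,9}:10  {3,4,5,6,8}:1  {4,5,6,8,9}:5  {5,6,7,8,9}:10
  |U|=6: {0,5,6,7,8,9}:20  {2,3,4,5,6,8}:1  {3,4,5,6,8,9}:6  {4,5,6,7,8,9}:15
  |U|=7: {0,4,5,6,7,8,9}:35  {1,2,3,4,5,6,8}:1  {2,3,4,5,6,8,9}:7  {3,4,5,6,7,8,9}:21
  |U|=8: {0,3,4,5,6,7,8,9}:56  {1,2,3,4,5,6,8,9}:8  {2,3,4,5,6,7,8,9}:28
  start at 0(s): 36
  start at 1(p): 84
sum over floor = 120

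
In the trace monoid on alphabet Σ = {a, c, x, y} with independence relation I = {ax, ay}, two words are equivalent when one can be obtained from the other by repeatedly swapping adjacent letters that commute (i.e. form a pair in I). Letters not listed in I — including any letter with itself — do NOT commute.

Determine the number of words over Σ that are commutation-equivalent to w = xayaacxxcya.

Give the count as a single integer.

20

piece 0:x — minimal
piece 1:a — minimal
piece 2:y rests on {0:x}
piece 3:a rests on {1:a}
piece 4:a rests on {3:a}
piece 5:c rests on {2:y, 4:a}
piece 6:x rests on {5:c}
piece 7:x rests on {6:x}
piece 8:c rests on {7:x}
piece 9:y rests on {8:c}
piece 10:a rests on {8:c}
minimal pieces: {0:x, 1:a}
ways to finish when only these pieces remain (= sum over removing one remaining piece with nothing left below it):
  1 left: {9}→1  {10}→1
  2 left: {9,10}→2
  3 left: {8,9,10}→2
  4 left: {7,8,9,10}→2
  5 left: {6,7,8,9,10}→2
  6 left: {5,6,7,8,9,10}→2
  7 left: {2,5,6,7,8,9,10}→2  {4,5,6,7,8,9,10}→2
  8 left: {0,2,5,6,7,8,9,10}→2  {2,4,5,6,7,8,9,10}→4  {3,4,5,6,7,8,9,10}→2
  9 left: {0,2,4,5,6,7,8,9,10}→6  {1,3,4,5,6,7,8,9,10}→2  {2,3,4,5,6,7,8,9,10}→6
  placing 0:x first → 8 extensions
  placing 1:a first → 12 extensions
total linear extensions = 20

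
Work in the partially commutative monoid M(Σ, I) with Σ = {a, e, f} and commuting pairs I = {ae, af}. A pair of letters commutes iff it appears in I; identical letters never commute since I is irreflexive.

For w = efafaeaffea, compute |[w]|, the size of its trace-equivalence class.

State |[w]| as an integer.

330

#0=e has no predecessor
#1=f depends on [0:e]
#2=a has no predecessor
#3=f depends on [1:f]
#4=a depends on [2:a]
#5=e depends on [3:f]
#6=a depends on [4:a]
#7=f depends on [5:e]
#8=f depends on [7:f]
#9=e depends on [8:f]
#10=a depends on [6:a]
sources: [0:e, 2:a]
N(rest) = Σ N(rest − s) over sources s of rest; N(one piece) = 1:
  size 1 → [9]=1  [10]=1
  size 2 → [6,10]=1  [8,9]=1  [9,10]=2
  size 3 → [4,6,10]=1  [6,9,10]=3  [7,8,9]=1  [8,9,10]=3
  size 4 → [2,4,6,10]=1  [4,6,9,10]=4  [5,7,8,9]=1  [6,8,9,10]=6  [7,8,9,10]=4
  size 5 → [2,4,6,9,10]=5  [3,5,7,8,9]=1  [4,6,8,9,10]=10  [5,7,8,9,10]=5  [6,7,8,9,10]=10
  size 6 → [1,3,5,7,8,9]=1  [2,4,6,8,9,10]=15  [3,5,7,8,9,10]=6  [4,6,7,8,9,10]=20  [5,6,7,8,9,10]=15
  size 7 → [0,1,3,5,7,8,9]=1  [1,3,5,7,8,9,10]=7  [2,4,6,7,8,9,10]=35  [3,5,6,7,8,9,10]=21  [4,5,6,7,8,9,10]=35
  size 8 → [0,1,3,5,7,8,9,10]=8  [1,3,5,6,7,8,9,10]=28  [2,4,5,6,7,8,9,10]=70  [3,4,5,6,7,8,9,10]=56
  size 9 → [0,1,3,5,6,7,8,9,10]=36  [1,3,4,5,6,7,8,9,10]=84  [2,3,4,5,6,7,8,9,10]=126
  first=0(e) contributes 210
  first=2(a) contributes 120
|[w]| = 330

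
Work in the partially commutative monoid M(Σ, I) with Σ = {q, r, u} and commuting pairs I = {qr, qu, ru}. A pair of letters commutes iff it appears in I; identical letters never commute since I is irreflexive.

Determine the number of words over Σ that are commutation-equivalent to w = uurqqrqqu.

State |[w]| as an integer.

#0=u has no predecessor
#1=u depends on [0:u]
#2=r has no predecessor
#3=q has no predecessor
#4=q depends on [3:q]
#5=r depends on [2:r]
#6=q depends on [4:q]
#7=q depends on [6:q]
#8=u depends on [1:u]
sources: [0:u, 2:r, 3:q]
N(rest) = Σ N(rest − s) over sources s of rest; N(one piece) = 1:
  size 1 → [5]=1  [7]=1  [8]=1
  size 2 → [1,8]=1  [2,5]=1  [5,7]=2  [5,8]=2  [6,7]=1  [7,8]=2
  size 3 → [0,1,8]=1  [1,5,8]=3  [1,7,8]=3  [2,5,7]=3  [2,5,8]=3  [4,6,7]=1  [5,6,7]=3  [5,7,8]=6  [6,7,8]=3
  size 4 → [0,1,5,8]=4  [0,1,7,8]=4  [1,2,5,8]=6  [1,5,7,8]=12  [1,6,7,8]=6  [2,5,6,7]=6  [2,5,7,8]=12  [3,4,6,7]=1  [4,5,6,7]=4  [4,6,7,8]=4  [5,6,7,8]=12
  size 5 → [0,1,2,5,8]=10  [0,1,5,7,8]=20  [0,1,6,7,8]=10  [1,2,5,7,8]=30  [1,4,6,7,8]=10  [1,5,6,7,8]=30  [2,4,5,6,7]=10  [2,5,6,7,8]=30  [3,4,5,6,7]=5  [3,4,6,7,8]=5  [4,5,6,7,8]=20
  size 6 → [0,1,2,5,7,8]=60  [0,1,4,6,7,8]=20  [0,1,5,6,7,8]=60  [1,2,5,6,7,8]=90  [1,3,4,6,7,8]=15  [1,4,5,6,7,8]=60  [2,3,4,5,6,7]=15  [2,4,5,6,7,8]=60  [3,4,5,6,7,8]=30
  size 7 → [0,1,2,5,6,7,8]=210  [0,1,3,4,6,7,8]=35  [0,1,4,5,6,7,8]=140  [1,2,4,5,6,7,8]=210  [1,3,4,5,6,7,8]=105  [2,3,4,5,6,7,8]=105
  first=0(u) contributes 420
  first=2(r) contributes 280
  first=3(q) contributes 560
|[w]| = 1260

1260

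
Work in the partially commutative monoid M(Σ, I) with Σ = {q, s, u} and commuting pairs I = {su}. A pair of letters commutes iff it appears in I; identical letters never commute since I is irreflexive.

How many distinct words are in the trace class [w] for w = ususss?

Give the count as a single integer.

#0=u has no predecessor
#1=s has no predecessor
#2=u depends on [0:u]
#3=s depends on [1:s]
#4=s depends on [3:s]
#5=s depends on [4:s]
sources: [0:u, 1:s]
N(rest) = Σ N(rest − s) over sources s of rest; N(one piece) = 1:
  size 1 → [2]=1  [5]=1
  size 2 → [0,2]=1  [2,5]=2  [4,5]=1
  size 3 → [0,2,5]=3  [2,4,5]=3  [3,4,5]=1
  size 4 → [0,2,4,5]=6  [1,3,4,5]=1  [2,3,4,5]=4
  first=0(u) contributes 5
  first=1(s) contributes 10
|[w]| = 15

15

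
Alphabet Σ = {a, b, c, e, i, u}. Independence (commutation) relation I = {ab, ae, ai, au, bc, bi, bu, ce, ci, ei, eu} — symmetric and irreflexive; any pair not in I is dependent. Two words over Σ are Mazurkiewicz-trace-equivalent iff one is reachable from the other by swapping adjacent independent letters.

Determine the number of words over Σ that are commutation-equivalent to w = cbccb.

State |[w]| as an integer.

0(c) covers ∅
1(b) covers ∅
2(c) covers 0:c
3(c) covers 2:c
4(b) covers 1:b
floor of heap: 0:c, 1:b
completions by unplaced set U, small U first (add the entries for U minus each lowest piece of U):
  |U|=1: {3}:1  {4}:1
  |U|=2: {1,4}:1  {2,3}:1  {3,4}:2
  |U|=3: {0,2,3}:1  {1,3,4}:3  {2,3,4}:3
  start at 0(c): 6
  start at 1(b): 4
sum over floor = 10

10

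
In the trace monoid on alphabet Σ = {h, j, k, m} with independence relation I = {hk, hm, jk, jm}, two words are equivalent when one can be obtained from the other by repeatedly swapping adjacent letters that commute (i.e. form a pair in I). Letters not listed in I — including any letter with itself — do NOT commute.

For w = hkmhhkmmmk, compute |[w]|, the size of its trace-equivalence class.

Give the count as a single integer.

drop 0:h onto floor
drop 1:k onto floor
drop 2:m onto {1:k}
drop 3:h onto {0:h}
drop 4:h onto {3:h}
drop 5:k onto {2:m}
drop 6:m onto {5:k}
drop 7:m onto {6:m}
drop 8:m onto {7:m}
drop 9:k onto {8:m}
ground layer = {0:h, 1:k}
drop-orders for the pieces not yet dropped (sum over which currently-grounded one goes next):
  1 to go: {4} 1  {9} 1
  2 to go: {3,4} 1  {4,9} 2  {8,9} 1
  3 to go: {0,3,4} 1  {3,4,9} 3  {4,8,9} 3  {7,8,9} 1
  4 to go: {0,3,4,9} 4  {3,4,8,9} 6  {4,7,8,9} 4  {6,7,8,9} 1
  5 to go: {0,3,4,8,9} 10  {3,4,7,8,9} 10  {4,6,7,8,9} 5  {5,6,7,8,9} 1
  6 to go: {0,3,4,7,8,9} 20  {2,5,6,7,8,9} 1  {3,4,6,7,8,9} 15  {4,5,6,7,8,9} 6
  7 to go: {0,3,4,6,7,8,9} 35  {1,2,5,6,7,8,9} 1  {2,4,5,6,7,8,9} 7  {3,4,5,6,7,8,9} 21
  8 to go: {0,3,4,5,6,7,8,9} 56  {1,2,4,5,6,7,8,9} 8  {2,3,4,5,6,7,8,9} 28
  if 0:h drops first: 36 orders
  if 1:k drops first: 84 orders
heap linearizations: 120

120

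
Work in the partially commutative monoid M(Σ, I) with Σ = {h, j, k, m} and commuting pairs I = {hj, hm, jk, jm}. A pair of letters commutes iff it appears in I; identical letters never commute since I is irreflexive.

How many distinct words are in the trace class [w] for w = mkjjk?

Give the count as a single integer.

10

0(m) covers ∅
1(k) covers 0:m
2(j) covers ∅
3(j) covers 2:j
4(k) covers 1:k
floor of heap: 0:m, 2:j
completions by unplaced set U, small U first (add the entries for U minus each lowest piece of U):
  |U|=1: {3}:1  {4}:1
  |U|=2: {1,4}:1  {2,3}:1  {3,4}:2
  |U|=3: {0,1,4}:1  {1,3,4}:3  {2,3,4}:3
  start at 0(m): 6
  start at 2(j): 4
sum over floor = 10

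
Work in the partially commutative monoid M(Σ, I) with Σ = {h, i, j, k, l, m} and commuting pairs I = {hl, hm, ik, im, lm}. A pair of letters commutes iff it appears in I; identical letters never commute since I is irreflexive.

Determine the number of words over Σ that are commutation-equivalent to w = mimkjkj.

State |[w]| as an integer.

4

0(m) covers ∅
1(i) covers ∅
2(m) covers 0:m
3(k) covers 2:m
4(j) covers 1:i, 3:k
5(k) covers 4:j
6(j) covers 5:k
floor of heap: 0:m, 1:i
completions by unplaced set U, small U first (add the entries for U minus each lowest piece of U):
  |U|=1: {6}:1
  |U|=2: {5,6}:1
  |U|=3: {4,5,6}:1
  |U|=4: {1,4,5,6}:1  {3,4,5,6}:1
  |U|=5: {1,3,4,5,6}:2  {2,3,4,5,6}:1
  start at 0(m): 3
  start at 1(i): 1
sum over floor = 4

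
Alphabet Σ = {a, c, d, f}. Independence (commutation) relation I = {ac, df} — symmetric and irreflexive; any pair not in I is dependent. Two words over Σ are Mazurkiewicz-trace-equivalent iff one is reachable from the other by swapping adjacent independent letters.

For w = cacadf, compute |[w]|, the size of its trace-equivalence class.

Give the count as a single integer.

#0=c has no predecessor
#1=a has no predecessor
#2=c depends on [0:c]
#3=a depends on [1:a]
#4=d depends on [2:c, 3:a]
#5=f depends on [2:c, 3:a]
sources: [0:c, 1:a]
N(rest) = Σ N(rest − s) over sources s of rest; N(one piece) = 1:
  size 1 → [4]=1  [5]=1
  size 2 → [4,5]=2
  size 3 → [2,4,5]=2  [3,4,5]=2
  size 4 → [0,2,4,5]=2  [1,3,4,5]=2  [2,3,4,5]=4
  first=0(c) contributes 6
  first=1(a) contributes 6
|[w]| = 12

12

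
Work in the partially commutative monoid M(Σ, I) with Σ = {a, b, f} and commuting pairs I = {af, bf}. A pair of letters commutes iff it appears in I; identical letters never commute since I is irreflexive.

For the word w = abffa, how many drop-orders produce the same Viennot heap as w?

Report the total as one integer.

10

drop 0:a onto floor
drop 1:b onto {0:a}
drop 2:f onto floor
drop 3:f onto {2:f}
drop 4:a onto {1:b}
ground layer = {0:a, 2:f}
drop-orders for the pieces not yet dropped (sum over which currently-grounded one goes next):
  1 to go: {3} 1  {4} 1
  2 to go: {1,4} 1  {2,3} 1  {3,4} 2
  3 to go: {0,1,4} 1  {1,3,4} 3  {2,3,4} 3
  if 0:a drops first: 6 orders
  if 2:f drops first: 4 orders
heap linearizations: 10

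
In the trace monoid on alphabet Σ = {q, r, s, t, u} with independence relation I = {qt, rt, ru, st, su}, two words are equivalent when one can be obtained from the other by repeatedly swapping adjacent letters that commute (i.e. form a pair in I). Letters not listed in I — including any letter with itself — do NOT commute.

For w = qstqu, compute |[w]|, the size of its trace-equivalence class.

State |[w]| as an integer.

drop 0:q onto floor
drop 1:s onto {0:q}
drop 2:t onto floor
drop 3:q onto {1:s}
drop 4:u onto {2:t, 3:q}
ground layer = {0:q, 2:t}
drop-orders for the pieces not yet dropped (sum over which currently-grounded one goes next):
  1 to go: {4} 1
  2 to go: {2,4} 1  {3,4} 1
  3 to go: {1,3,4} 1  {2,3,4} 2
  if 0:q drops first: 3 orders
  if 2:t drops first: 1 orders
heap linearizations: 4

4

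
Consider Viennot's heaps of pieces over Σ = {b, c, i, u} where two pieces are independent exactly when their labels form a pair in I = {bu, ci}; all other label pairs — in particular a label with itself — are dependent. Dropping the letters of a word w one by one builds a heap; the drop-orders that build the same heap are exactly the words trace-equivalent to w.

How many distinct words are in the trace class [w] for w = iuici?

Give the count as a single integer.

3

#0=i has no predecessor
#1=u depends on [0:i]
#2=i depends on [1:u]
#3=c depends on [1:u]
#4=i depends on [2:i]
sources: [0:i]
N(rest) = Σ N(rest − s) over sources s of rest; N(one piece) = 1:
  size 1 → [3]=1  [4]=1
  size 2 → [2,4]=1  [3,4]=2
  size 3 → [2,3,4]=3
  first=0(i) contributes 3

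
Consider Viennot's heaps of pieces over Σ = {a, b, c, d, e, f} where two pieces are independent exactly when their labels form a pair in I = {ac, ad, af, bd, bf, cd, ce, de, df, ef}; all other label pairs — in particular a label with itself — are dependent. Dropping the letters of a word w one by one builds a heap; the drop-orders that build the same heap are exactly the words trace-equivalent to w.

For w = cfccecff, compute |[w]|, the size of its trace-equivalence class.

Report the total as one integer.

drop 0:c onto floor
drop 1:f onto {0:c}
drop 2:c onto {1:f}
drop 3:c onto {2:c}
drop 4:e onto floor
drop 5:c onto {3:c}
drop 6:f onto {5:c}
drop 7:f onto {6:f}
ground layer = {0:c, 4:e}
drop-orders for the pieces not yet dropped (sum over which currently-grounded one goes next):
  1 to go: {4} 1  {7} 1
  2 to go: {4,7} 2  {6,7} 1
  3 to go: {4,6,7} 3  {5,6,7} 1
  4 to go: {3,5,6,7} 1  {4,5,6,7} 4
  5 to go: {2,3,5,6,7} 1  {3,4,5,6,7} 5
  6 to go: {1,2,3,5,6,7} 1  {2,3,4,5,6,7} 6
  if 0:c drops first: 7 orders
  if 4:e drops first: 1 orders
heap linearizations: 8

8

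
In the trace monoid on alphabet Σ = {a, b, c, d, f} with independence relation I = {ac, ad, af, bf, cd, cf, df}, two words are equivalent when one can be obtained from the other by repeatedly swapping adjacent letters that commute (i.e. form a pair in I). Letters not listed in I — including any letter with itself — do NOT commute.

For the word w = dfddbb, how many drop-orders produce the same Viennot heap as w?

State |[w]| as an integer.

piece 0:d — minimal
piece 1:f — minimal
piece 2:d rests on {0:d}
piece 3:d rests on {2:d}
piece 4:b rests on {3:d}
piece 5:b rests on {4:b}
minimal pieces: {0:d, 1:f}
ways to finish when only these pieces remain (= sum over removing one remaining piece with nothing left below it):
  1 left: {1}→1  {5}→1
  2 left: {1,5}→2  {4,5}→1
  3 left: {1,4,5}→3  {3,4,5}→1
  4 left: {1,3,4,5}→4  {2,3,4,5}→1
  placing 0:d first → 5 extensions
  placing 1:f first → 1 extensions
total linear extensions = 6

6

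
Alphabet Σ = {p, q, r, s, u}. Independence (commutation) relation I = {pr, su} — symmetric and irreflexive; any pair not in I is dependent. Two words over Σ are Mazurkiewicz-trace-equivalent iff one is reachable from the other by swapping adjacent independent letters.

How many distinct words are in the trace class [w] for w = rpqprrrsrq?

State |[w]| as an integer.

8

#0=r has no predecessor
#1=p has no predecessor
#2=q depends on [0:r, 1:p]
#3=p depends on [2:q]
#4=r depends on [2:q]
#5=r depends on [4:r]
#6=r depends on [5:r]
#7=s depends on [3:p, 6:r]
#8=r depends on [7:s]
#9=q depends on [8:r]
sources: [0:r, 1:p]
N(rest) = Σ N(rest − s) over sources s of rest; N(one piece) = 1:
  size 1 → [9]=1
  size 2 → [8,9]=1
  size 3 → [7,8,9]=1
  size 4 → [3,7,8,9]=1  [6,7,8,9]=1
  size 5 → [3,6,7,8,9]=2  [5,6,7,8,9]=1
  size 6 → [3,5,6,7,8,9]=3  [4,5,6,7,8,9]=1
  size 7 → [3,4,5,6,7,8,9]=4
  size 8 → [2,3,4,5,6,7,8,9]=4
  first=0(r) contributes 4
  first=1(p) contributes 4
|[w]| = 8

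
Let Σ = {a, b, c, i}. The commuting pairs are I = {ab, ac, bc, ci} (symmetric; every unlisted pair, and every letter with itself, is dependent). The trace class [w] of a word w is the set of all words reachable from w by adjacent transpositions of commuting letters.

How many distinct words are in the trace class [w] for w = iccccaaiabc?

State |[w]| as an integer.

piece 0:i — minimal
piece 1:c — minimal
piece 2:c rests on {1:c}
piece 3:c rests on {2:c}
piece 4:c rests on {3:c}
piece 5:a rests on {0:i}
piece 6:a rests on {5:a}
piece 7:i rests on {6:a}
piece 8:a rests on {7:i}
piece 9:b rests on {7:i}
piece 10:c rests on {4:c}
minimal pieces: {0:i, 1:c}
ways to finish when only these pieces remain (= sum over removing one remaining piece with nothing left below it):
  1 left: {8}→1  {9}→1  {10}→1
  2 left: {4,10}→1  {8,9}→2  {8,10}→2  {9,10}→2
  3 left: {3,4,10}→1  {4,8,10}→3  {4,9,10}→3  {7,8,9}→2  {8,9,10}→6
  4 left: {2,3,4,10}→1  {3,4,8,10}→4  {3,4,9,10}→4  {4,8,9,10}→12  {6,7,8,9}→2  {7,8,9,10}→8
  5 left: {1,2,3,4,10}→1  {2,3,4,8,10}→5  {2,3,4,9,10}→5  {3,4,8,9,10}→20  {4,7,8,9,10}→20  {5,6,7,8,9}→2  {6,7,8,9,10}→10
  6 left: {0,5,6,7,8,9}→2  {1,2,3,4,8,10}→6  {1,2,3,4,9,10}→6  {2,3,4,8,9,10}→30  {3,4,7,8,9,10}→40  {4,6,7,8,9,10}→30  {5,6,7,8,9,10}→12
  7 left: {0,5,6,7,8,9,10}→14  {1,2,3,4,8,9,10}→42  {2,3,4,7,8,9,10}→70  {3,4,6,7,8,9,10}→70  {4,5,6,7,8,9,10}→42
  8 left: {0,4,5,6,7,8,9,10}→56  {1,2,3,4,7,8,9,10}→112  {2,3,4,6,7,8,9,10}→140  {3,4,5,6,7,8,9,10}→112
  9 left: {0,3,4,5,6,7,8,9,10}→168  {1,2,3,4,6,7,8,9,10}→252  {2,3,4,5,6,7,8,9,10}→252
  placing 0:i first → 504 extensions
  placing 1:c first → 420 extensions
total linear extensions = 924

924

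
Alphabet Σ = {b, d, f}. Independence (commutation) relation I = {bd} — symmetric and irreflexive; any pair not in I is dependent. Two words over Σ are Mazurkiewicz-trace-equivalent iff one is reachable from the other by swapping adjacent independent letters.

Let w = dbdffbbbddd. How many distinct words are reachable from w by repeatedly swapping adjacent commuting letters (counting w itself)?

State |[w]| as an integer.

60

piece 0:d — minimal
piece 1:b — minimal
piece 2:d rests on {0:d}
piece 3:f rests on {1:b, 2:d}
piece 4:f rests on {3:f}
piece 5:b rests on {4:f}
piece 6:b rests on {5:b}
piece 7:b rests on {6:b}
piece 8:d rests on {4:f}
piece 9:d rests on {8:d}
piece 10:d rests on {9:d}
minimal pieces: {0:d, 1:b}
ways to finish when only these pieces remain (= sum over removing one remaining piece with nothing left below it):
  1 left: {7}→1  {10}→1
  2 left: {6,7}→1  {7,10}→2  {9,10}→1
  3 left: {5,6,7}→1  {6,7,10}→3  {7,9,10}→3  {8,9,10}→1
  4 left: {5,6,7,10}→4  {6,7,9,10}→6  {7,8,9,10}→4
  5 left: {5,6,7,9,10}→10  {6,7,8,9,10}→10
  6 left: {5,6,7,8,9,10}→20
  7 left: {4,5,6,7,8,9,10}→20
  8 left: {3,4,5,6,7,8,9,10}→20
  9 left: {1,3,4,5,6,7,8,9,10}→20  {2,3,4,5,6,7,8,9,10}→20
  placing 0:d first → 40 extensions
  placing 1:b first → 20 extensions
total linear extensions = 60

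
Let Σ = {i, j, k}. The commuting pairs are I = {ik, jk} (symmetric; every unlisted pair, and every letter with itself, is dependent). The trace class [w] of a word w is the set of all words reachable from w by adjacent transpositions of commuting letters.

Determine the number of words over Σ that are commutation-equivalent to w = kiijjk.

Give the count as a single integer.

0(k) covers ∅
1(i) covers ∅
2(i) covers 1:i
3(j) covers 2:i
4(j) covers 3:j
5(k) covers 0:k
floor of heap: 0:k, 1:i
completions by unplaced set U, small U first (add the entries for U minus each lowest piece of U):
  |U|=1: {4}:1  {5}:1
  |U|=2: {0,5}:1  {3,4}:1  {4,5}:2
  |U|=3: {0,4,5}:3  {2,3,4}:1  {3,4,5}:3
  |U|=4: {0,3,4,5}:6  {1,2,3,4}:1  {2,3,4,5}:4
  start at 0(k): 5
  start at 1(i): 10
sum over floor = 15

15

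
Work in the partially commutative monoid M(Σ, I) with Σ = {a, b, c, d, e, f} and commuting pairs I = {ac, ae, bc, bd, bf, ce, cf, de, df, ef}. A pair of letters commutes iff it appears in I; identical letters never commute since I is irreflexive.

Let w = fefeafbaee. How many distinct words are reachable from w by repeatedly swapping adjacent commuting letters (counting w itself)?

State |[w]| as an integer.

drop 0:f onto floor
drop 1:e onto floor
drop 2:f onto {0:f}
drop 3:e onto {1:e}
drop 4:a onto {2:f}
drop 5:f onto {4:a}
drop 6:b onto {3:e, 4:a}
drop 7:a onto {5:f, 6:b}
drop 8:e onto {6:b}
drop 9:e onto {8:e}
ground layer = {0:f, 1:e}
drop-orders for the pieces not yet dropped (sum over which currently-grounded one goes next):
  1 to go: {7} 1  {9} 1
  2 to go: {5,7} 1  {7,9} 2  {8,9} 1
  3 to go: {5,7,9} 3  {7,8,9} 3
  4 to go: {5,7,8,9} 6  {6,7,8,9} 3
  5 to go: {3,6,7,8,9} 3  {5,6,7,8,9} 9
  6 to go: {1,3,6,7,8,9} 3  {3,5,6,7,8,9} 12  {4,5,6,7,8,9} 9
  7 to go: {1,3,5,6,7,8,9} 15  {2,4,5,6,7,8,9} 9  {3,4,5,6,7,8,9} 21
  8 to go: {0,2,4,5,6,7,8,9} 9  {1,3,4,5,6,7,8,9} 36  {2,3,4,5,6,7,8,9} 30
  if 0:f drops first: 66 orders
  if 1:e drops first: 39 orders
heap linearizations: 105

105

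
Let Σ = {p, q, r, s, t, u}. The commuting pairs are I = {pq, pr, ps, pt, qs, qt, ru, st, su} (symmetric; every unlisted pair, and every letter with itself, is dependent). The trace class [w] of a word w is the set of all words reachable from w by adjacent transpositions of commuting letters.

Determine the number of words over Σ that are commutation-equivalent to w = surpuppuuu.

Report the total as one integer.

piece 0:s — minimal
piece 1:u — minimal
piece 2:r rests on {0:s}
piece 3:p rests on {1:u}
piece 4:u rests on {3:p}
piece 5:p rests on {4:u}
piece 6:p rests on {5:p}
piece 7:u rests on {6:p}
piece 8:u rests on {7:u}
piece 9:u rests on {8:u}
minimal pieces: {0:s, 1:u}
ways to finish when only these pieces remain (= sum over removing one remaining piece with nothing left below it):
  1 left: {2}→1  {9}→1
  2 left: {0,2}→1  {2,9}→2  {8,9}→1
  3 left: {0,2,9}→3  {2,8,9}→3  {7,8,9}→1
  4 left: {0,2,8,9}→6  {2,7,8,9}→4  {6,7,8,9}→1
  5 left: {0,2,7,8,9}→10  {2,6,7,8,9}→5  {5,6,7,8,9}→1
  6 left: {0,2,6,7,8,9}→15  {2,5,6,7,8,9}→6  {4,5,6,7,8,9}→1
  7 left: {0,2,5,6,7,8,9}→21  {2,4,5,6,7,8,9}→7  {3,4,5,6,7,8,9}→1
  8 left: {0,2,4,5,6,7,8,9}→28  {1,3,4,5,6,7,8,9}→1  {2,3,4,5,6,7,8,9}→8
  placing 0:s first → 9 extensions
  placing 1:u first → 36 extensions
total linear extensions = 45

45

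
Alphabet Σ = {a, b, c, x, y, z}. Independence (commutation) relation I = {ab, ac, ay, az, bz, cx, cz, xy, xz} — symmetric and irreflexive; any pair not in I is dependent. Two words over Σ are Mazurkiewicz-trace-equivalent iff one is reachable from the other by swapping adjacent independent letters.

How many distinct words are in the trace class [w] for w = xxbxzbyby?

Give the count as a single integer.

piece 0:x — minimal
piece 1:x rests on {0:x}
piece 2:b rests on {1:x}
piece 3:x rests on {2:b}
piece 4:z — minimal
piece 5:b rests on {3:x}
piece 6:y rests on {4:z, 5:b}
piece 7:b rests on {6:y}
piece 8:y rests on {7:b}
minimal pieces: {0:x, 4:z}
ways to finish when only these pieces remain (= sum over removing one remaining piece with nothing left below it):
  1 left: {8}→1
  2 left: {7,8}→1
  3 left: {6,7,8}→1
  4 left: {4,6,7,8}→1  {5,6,7,8}→1
  5 left: {3,5,6,7,8}→1  {4,5,6,7,8}→2
  6 left: {2,3,5,6,7,8}→1  {3,4,5,6,7,8}→3
  7 left: {1,2,3,5,6,7,8}→1  {2,3,4,5,6,7,8}→4
  placing 0:x first → 5 extensions
  placing 4:z first → 1 extensions
total linear extensions = 6

6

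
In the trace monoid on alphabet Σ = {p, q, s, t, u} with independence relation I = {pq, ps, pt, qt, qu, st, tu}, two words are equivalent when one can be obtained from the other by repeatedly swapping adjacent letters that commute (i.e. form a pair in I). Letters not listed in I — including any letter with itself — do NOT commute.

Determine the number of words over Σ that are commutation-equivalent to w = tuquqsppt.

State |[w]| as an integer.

1116

0(t) covers ∅
1(u) covers ∅
2(q) covers ∅
3(u) covers 1:u
4(q) covers 2:q
5(s) covers 3:u, 4:q
6(p) covers 3:u
7(p) covers 6:p
8(t) covers 0:t
floor of heap: 0:t, 1:u, 2:q
completions by unplaced set U, small U first (add the entries for U minus each lowest piece of U):
  |U|=1: {5}:1  {7}:1  {8}:1
  |U|=2: {0,8}:1  {4,5}:1  {5,7}:2  {5,8}:2  {6,7}:1  {7,8}:2
  |U|=3: {0,5,8}:3  {0,7,8}:3  {2,4,5}:1  {4,5,7}:3  {4,5,8}:3  {5,6,7}:3  {5,7,8}:6  {6,7,8}:3
  |U|=4: {0,4,5,8}:6  {0,5,7,8}:12  {0,6,7,8}:6  {2,4,5,7}:4  {2,4,5,8}:4  {3,5,6,7}:3  {4,5,6,7}:6  {4,5,7,8}:12  {5,6,7,8}:12
  |U|=5: {0,2,4,5,8}:10  {0,4,5,7,8}:30  {0,5,6,7,8}:30  {1,3,5,6,7}:3  {2,4,5,6,7}:10  {2,4,5,7,8}:20  {3,4,5,6,7}:9  {3,5,6,7,8}:15  {4,5,6,7,8}:30
  |U|=6: {0,2,4,5,7,8}:60  {0,3,5,6,7,8}:45  {0,4,5,6,7,8}:90  {1,3,4,5,6,7}:12  {1,3,5,6,7,8}:18  {2,3,4,5,6,7}:19  {2,4,5,6,7,8}:60  {3,4,5,6,7,8}:54
  |U|=7: {0,1,3,5,6,7,8}:63  {0,2,4,5,6,7,8}:210  {0,3,4,5,6,7,8}:189  {1,2,3,4,5,6,7}:31  {1,3,4,5,6,7,8}:84  {2,3,4,5,6,7,8}:133
  start at 0(t): 248
  start at 1(u): 532
  start at 2(q): 336
sum over floor = 1116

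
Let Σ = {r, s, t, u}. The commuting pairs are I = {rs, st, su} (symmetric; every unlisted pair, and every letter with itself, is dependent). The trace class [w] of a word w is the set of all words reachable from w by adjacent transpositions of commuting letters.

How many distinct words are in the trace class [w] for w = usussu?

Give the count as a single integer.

#0=u has no predecessor
#1=s has no predecessor
#2=u depends on [0:u]
#3=s depends on [1:s]
#4=s depends on [3:s]
#5=u depends on [2:u]
sources: [0:u, 1:s]
N(rest) = Σ N(rest − s) over sources s of rest; N(one piece) = 1:
  size 1 → [4]=1  [5]=1
  size 2 → [2,5]=1  [3,4]=1  [4,5]=2
  size 3 → [0,2,5]=1  [1,3,4]=1  [2,4,5]=3  [3,4,5]=3
  size 4 → [0,2,4,5]=4  [1,3,4,5]=4  [2,3,4,5]=6
  first=0(u) contributes 10
  first=1(s) contributes 10
|[w]| = 20

20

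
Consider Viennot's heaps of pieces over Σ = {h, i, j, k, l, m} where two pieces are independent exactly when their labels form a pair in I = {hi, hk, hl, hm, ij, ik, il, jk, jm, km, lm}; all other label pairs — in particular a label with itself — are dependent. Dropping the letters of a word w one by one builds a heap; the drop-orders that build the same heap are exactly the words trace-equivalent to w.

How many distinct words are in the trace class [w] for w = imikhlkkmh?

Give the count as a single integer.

drop 0:i onto floor
drop 1:m onto {0:i}
drop 2:i onto {1:m}
drop 3:k onto floor
drop 4:h onto floor
drop 5:l onto {3:k}
drop 6:k onto {5:l}
drop 7:k onto {6:k}
drop 8:m onto {2:i}
drop 9:h onto {4:h}
ground layer = {0:i, 3:k, 4:h}
drop-orders for the pieces not yet dropped (sum over which currently-grounded one goes next):
  1 to go: {7} 1  {8} 1  {9} 1
  2 to go: {2,8} 1  {4,9} 1  {6,7} 1  {7,8} 2  {7,9} 2  {8,9} 2
  3 to go: {1,2,8} 1  {2,7,8} 3  {2,8,9} 3  {4,7,9} 3  {4,8,9} 3  {5,6,7} 1  {6,7,8} 3  {6,7,9} 3  {7,8,9} 6
  4 to go: {0,1,2,8} 1  {1,2,7,8} 4  {1,2,8,9} 4  {2,4,8,9} 6  {2,6,7,8} 6  {2,7,8,9} 12  {3,5,6,7} 1  {4,6,7,9} 6  {4,7,8,9} 12  {5,6,7,8} 4  {5,6,7,9} 4  {6,7,8,9} 12
  5 to go: {0,1,2,7,8} 5  {0,1,2,8,9} 5  {1,2,4,8,9} 10  {1,2,6,7,8} 10  {1,2,7,8,9} 20  {2,4,7,8,9} 30  {2,5,6,7,8} 10  {2,6,7,8,9} 30  {3,5,6,7,8} 5  {3,5,6,7,9} 5  {4,5,6,7,9} 10  {4,6,7,8,9} 30  {5,6,7,8,9} 20
  6 to go: {0,1,2,4,8,9} 15  {0,1,2,6,7,8} 15  {0,1,2,7,8,9} 30  {1,2,4,7,8,9} 60  {1,2,5,6,7,8} 20  {1,2,6,7,8,9} 60  {2,3,5,6,7,8} 15  {2,4,6,7,8,9} 90  {2,5,6,7,8,9} 60  {3,4,5,6,7,9} 15  {3,5,6,7,8,9} 30  {4,5,6,7,8,9} 60
  7 to go: {0,1,2,4,7,8,9} 105  {0,1,2,5,6,7,8} 35  {0,1,2,6,7,8,9} 105  {1,2,3,5,6,7,8} 35  {1,2,4,6,7,8,9} 210  {1,2,5,6,7,8,9} 140  {2,3,5,6,7,8,9} 105  {2,4,5,6,7,8,9} 210  {3,4,5,6,7,8,9} 105
  8 to go: {0,1,2,3,5,6,7,8} 70  {0,1,2,4,6,7,8,9} 420  {0,1,2,5,6,7,8,9} 280  {1,2,3,5,6,7,8,9} 280  {1,2,4,5,6,7,8,9} 560  {2,3,4,5,6,7,8,9} 420
  if 0:i drops first: 1260 orders
  if 3:k drops first: 1260 orders
  if 4:h drops first: 630 orders
heap linearizations: 3150

3150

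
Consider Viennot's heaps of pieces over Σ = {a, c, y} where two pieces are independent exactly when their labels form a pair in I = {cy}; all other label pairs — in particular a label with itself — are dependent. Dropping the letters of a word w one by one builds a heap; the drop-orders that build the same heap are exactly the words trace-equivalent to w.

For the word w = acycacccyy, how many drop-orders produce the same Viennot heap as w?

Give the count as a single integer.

0(a) covers ∅
1(c) covers 0:a
2(y) covers 0:a
3(c) covers 1:c
4(a) covers 2:y, 3:c
5(c) covers 4:a
6(c) covers 5:c
7(c) covers 6:c
8(y) covers 4:a
9(y) covers 8:y
floor of heap: 0:a
completions by unplaced set U, small U first (add the entries for U minus each lowest piece of U):
  |U|=1: {7}:1  {9}:1
  |U|=2: {6,7}:1  {7,9}:2  {8,9}:1
  |U|=3: {5,6,7}:1  {6,7,9}:3  {7,8,9}:3
  |U|=4: {5,6,7,9}:4  {6,7,8,9}:6
  |U|=5: {5,6,7,8,9}:10
  |U|=6: {4,5,6,7,8,9}:10
  |U|=7: {2,4,5,6,7,8,9}:10  {3,4,5,6,7,8,9}:10
  |U|=8: {1,3,4,5,6,7,8,9}:10  {2,3,4,5,6,7,8,9}:20
  start at 0(a): 30

30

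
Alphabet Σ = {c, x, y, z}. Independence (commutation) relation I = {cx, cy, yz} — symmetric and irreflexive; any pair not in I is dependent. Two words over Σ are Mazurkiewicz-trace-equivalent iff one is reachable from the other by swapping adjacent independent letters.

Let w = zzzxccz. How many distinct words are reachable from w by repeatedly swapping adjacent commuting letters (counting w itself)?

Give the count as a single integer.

0(z) covers ∅
1(z) covers 0:z
2(z) covers 1:z
3(x) covers 2:z
4(c) covers 2:z
5(c) covers 4:c
6(z) covers 3:x, 5:c
floor of heap: 0:z
completions by unplaced set U, small U first (add the entries for U minus each lowest piece of U):
  |U|=1: {6}:1
  |U|=2: {3,6}:1  {5,6}:1
  |U|=3: {3,5,6}:2  {4,5,6}:1
  |U|=4: {3,4,5,6}:3
  |U|=5: {2,3,4,5,6}:3
  start at 0(z): 3

3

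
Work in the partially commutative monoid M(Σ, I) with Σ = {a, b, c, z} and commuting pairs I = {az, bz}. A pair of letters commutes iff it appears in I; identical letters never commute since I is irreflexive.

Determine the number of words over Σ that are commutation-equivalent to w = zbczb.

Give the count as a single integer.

4

#0=z has no predecessor
#1=b has no predecessor
#2=c depends on [0:z, 1:b]
#3=z depends on [2:c]
#4=b depends on [2:c]
sources: [0:z, 1:b]
N(rest) = Σ N(rest − s) over sources s of rest; N(one piece) = 1:
  size 1 → [3]=1  [4]=1
  size 2 → [3,4]=2
  size 3 → [2,3,4]=2
  first=0(z) contributes 2
  first=1(b) contributes 2
|[w]| = 4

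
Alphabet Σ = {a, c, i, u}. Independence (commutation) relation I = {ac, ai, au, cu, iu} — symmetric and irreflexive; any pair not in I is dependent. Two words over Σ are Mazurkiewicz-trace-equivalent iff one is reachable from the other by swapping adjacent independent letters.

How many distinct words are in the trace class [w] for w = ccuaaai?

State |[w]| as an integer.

drop 0:c onto floor
drop 1:c onto {0:c}
drop 2:u onto floor
drop 3:a onto floor
drop 4:a onto {3:a}
drop 5:a onto {4:a}
drop 6:i onto {1:c}
ground layer = {0:c, 2:u, 3:a}
drop-orders for the pieces not yet dropped (sum over which currently-grounded one goes next):
  1 to go: {2} 1  {5} 1  {6} 1
  2 to go: {1,6} 1  {2,5} 2  {2,6} 2  {4,5} 1  {5,6} 2
  3 to go: {0,1,6} 1  {1,2,6} 3  {1,5,6} 3  {2,4,5} 3  {2,5,6} 6  {3,4,5} 1  {4,5,6} 3
  4 to go: {0,1,2,6} 4  {0,1,5,6} 4  {1,2,5,6} 12  {1,4,5,6} 6  {2,3,4,5} 4  {2,4,5,6} 12  {3,4,5,6} 4
  5 to go: {0,1,2,5,6} 20  {0,1,4,5,6} 10  {1,2,4,5,6} 30  {1,3,4,5,6} 10  {2,3,4,5,6} 20
  if 0:c drops first: 60 orders
  if 2:u drops first: 20 orders
  if 3:a drops first: 60 orders
heap linearizations: 140

140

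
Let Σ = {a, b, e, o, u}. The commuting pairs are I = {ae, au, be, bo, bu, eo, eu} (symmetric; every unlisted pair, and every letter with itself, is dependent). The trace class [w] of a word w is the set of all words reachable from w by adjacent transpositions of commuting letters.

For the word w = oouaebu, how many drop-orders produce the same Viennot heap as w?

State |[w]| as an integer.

42

0(o) covers ∅
1(o) covers 0:o
2(u) covers 1:o
3(a) covers 1:o
4(e) covers ∅
5(b) covers 3:a
6(u) covers 2:u
floor of heap: 0:o, 4:e
completions by unplaced set U, small U first (add the entries for U minus each lowest piece of U):
  |U|=1: {4}:1  {5}:1  {6}:1
  |U|=2: {2,6}:1  {3,5}:1  {4,5}:2  {4,6}:2  {5,6}:2
  |U|=3: {2,4,6}:3  {2,5,6}:3  {3,4,5}:3  {3,5,6}:3  {4,5,6}:6
  |U|=4: {2,3,5,6}:6  {2,4,5,6}:12  {3,4,5,6}:12
  |U|=5: {1,2,3,5,6}:6  {2,3,4,5,6}:30
  start at 0(o): 36
  start at 4(e): 6
sum over floor = 42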